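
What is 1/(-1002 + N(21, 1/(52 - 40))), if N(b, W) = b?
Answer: -1/981 ≈ -0.0010194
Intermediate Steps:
1/(-1002 + N(21, 1/(52 - 40))) = 1/(-1002 + 21) = 1/(-981) = -1/981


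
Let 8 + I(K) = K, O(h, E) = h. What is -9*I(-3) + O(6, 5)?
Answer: 105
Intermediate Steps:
I(K) = -8 + K
-9*I(-3) + O(6, 5) = -9*(-8 - 3) + 6 = -9*(-11) + 6 = 99 + 6 = 105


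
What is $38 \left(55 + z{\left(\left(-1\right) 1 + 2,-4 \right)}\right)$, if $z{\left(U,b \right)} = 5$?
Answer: $2280$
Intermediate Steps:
$38 \left(55 + z{\left(\left(-1\right) 1 + 2,-4 \right)}\right) = 38 \left(55 + 5\right) = 38 \cdot 60 = 2280$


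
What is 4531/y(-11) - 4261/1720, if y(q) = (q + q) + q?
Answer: -7933933/56760 ≈ -139.78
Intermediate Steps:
y(q) = 3*q (y(q) = 2*q + q = 3*q)
4531/y(-11) - 4261/1720 = 4531/((3*(-11))) - 4261/1720 = 4531/(-33) - 4261*1/1720 = 4531*(-1/33) - 4261/1720 = -4531/33 - 4261/1720 = -7933933/56760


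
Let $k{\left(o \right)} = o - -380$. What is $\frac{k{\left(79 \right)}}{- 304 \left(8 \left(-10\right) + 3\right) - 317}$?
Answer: $\frac{153}{7697} \approx 0.019878$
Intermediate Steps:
$k{\left(o \right)} = 380 + o$ ($k{\left(o \right)} = o + 380 = 380 + o$)
$\frac{k{\left(79 \right)}}{- 304 \left(8 \left(-10\right) + 3\right) - 317} = \frac{380 + 79}{- 304 \left(8 \left(-10\right) + 3\right) - 317} = \frac{459}{- 304 \left(-80 + 3\right) - 317} = \frac{459}{\left(-304\right) \left(-77\right) - 317} = \frac{459}{23408 - 317} = \frac{459}{23091} = 459 \cdot \frac{1}{23091} = \frac{153}{7697}$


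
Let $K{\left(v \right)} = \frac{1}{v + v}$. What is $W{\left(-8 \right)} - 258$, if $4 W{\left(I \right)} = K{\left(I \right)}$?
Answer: $- \frac{16513}{64} \approx -258.02$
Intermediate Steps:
$K{\left(v \right)} = \frac{1}{2 v}$
$W{\left(I \right)} = \frac{1}{8 I}$ ($W{\left(I \right)} = \frac{\frac{1}{2} \frac{1}{I}}{4} = \frac{1}{8 I}$)
$W{\left(-8 \right)} - 258 = \frac{1}{8 \left(-8\right)} - 258 = \frac{1}{8} \left(- \frac{1}{8}\right) - 258 = - \frac{1}{64} - 258 = - \frac{16513}{64}$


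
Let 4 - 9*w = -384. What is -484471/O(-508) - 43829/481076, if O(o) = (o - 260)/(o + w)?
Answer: -30473568198641/103912416 ≈ -2.9326e+5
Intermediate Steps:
w = 388/9 (w = 4/9 - ⅑*(-384) = 4/9 + 128/3 = 388/9 ≈ 43.111)
O(o) = (-260 + o)/(388/9 + o) (O(o) = (o - 260)/(o + 388/9) = (-260 + o)/(388/9 + o))
-484471/O(-508) - 43829/481076 = -484471*(388 + 9*(-508))/(9*(-260 - 508)) - 43829/481076 = -484471/(9*(-768)/(388 - 4572)) - 43829*1/481076 = -484471/(9*(-768)/(-4184)) - 43829/481076 = -484471/(9*(-1/4184)*(-768)) - 43829/481076 = -484471/864/523 - 43829/481076 = -484471*523/864 - 43829/481076 = -253378333/864 - 43829/481076 = -30473568198641/103912416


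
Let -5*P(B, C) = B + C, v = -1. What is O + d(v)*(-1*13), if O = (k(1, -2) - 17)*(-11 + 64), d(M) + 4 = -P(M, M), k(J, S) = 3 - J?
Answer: -3689/5 ≈ -737.80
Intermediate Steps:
P(B, C) = -B/5 - C/5 (P(B, C) = -(B + C)/5 = -B/5 - C/5)
d(M) = -4 + 2*M/5 (d(M) = -4 - (-M/5 - M/5) = -4 - (-2)*M/5 = -4 + 2*M/5)
O = -795 (O = ((3 - 1*1) - 17)*(-11 + 64) = ((3 - 1) - 17)*53 = (2 - 17)*53 = -15*53 = -795)
O + d(v)*(-1*13) = -795 + (-4 + (⅖)*(-1))*(-1*13) = -795 + (-4 - ⅖)*(-13) = -795 - 22/5*(-13) = -795 + 286/5 = -3689/5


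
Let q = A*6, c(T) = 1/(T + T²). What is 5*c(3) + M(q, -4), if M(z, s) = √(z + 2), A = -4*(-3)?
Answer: 5/12 + √74 ≈ 9.0190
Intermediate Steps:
A = 12
q = 72 (q = 12*6 = 72)
M(z, s) = √(2 + z)
5*c(3) + M(q, -4) = 5*(1/(3*(1 + 3))) + √(2 + 72) = 5*((⅓)/4) + √74 = 5*((⅓)*(¼)) + √74 = 5*(1/12) + √74 = 5/12 + √74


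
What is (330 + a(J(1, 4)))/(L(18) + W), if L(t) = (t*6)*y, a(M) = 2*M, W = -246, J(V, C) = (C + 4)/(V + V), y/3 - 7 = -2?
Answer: 169/687 ≈ 0.24600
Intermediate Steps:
y = 15 (y = 21 + 3*(-2) = 21 - 6 = 15)
J(V, C) = (4 + C)/(2*V) (J(V, C) = (4 + C)/((2*V)) = (4 + C)*(1/(2*V)) = (4 + C)/(2*V))
L(t) = 90*t (L(t) = (t*6)*15 = (6*t)*15 = 90*t)
(330 + a(J(1, 4)))/(L(18) + W) = (330 + 2*((1/2)*(4 + 4)/1))/(90*18 - 246) = (330 + 2*((1/2)*1*8))/(1620 - 246) = (330 + 2*4)/1374 = (330 + 8)*(1/1374) = 338*(1/1374) = 169/687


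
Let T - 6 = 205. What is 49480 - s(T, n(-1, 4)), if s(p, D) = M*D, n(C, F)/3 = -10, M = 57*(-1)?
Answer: 47770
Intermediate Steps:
M = -57
T = 211 (T = 6 + 205 = 211)
n(C, F) = -30 (n(C, F) = 3*(-10) = -30)
s(p, D) = -57*D
49480 - s(T, n(-1, 4)) = 49480 - (-57)*(-30) = 49480 - 1*1710 = 49480 - 1710 = 47770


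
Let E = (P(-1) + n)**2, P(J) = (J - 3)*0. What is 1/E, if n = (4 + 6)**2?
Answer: 1/10000 ≈ 0.00010000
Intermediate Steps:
P(J) = 0 (P(J) = (-3 + J)*0 = 0)
n = 100 (n = 10**2 = 100)
E = 10000 (E = (0 + 100)**2 = 100**2 = 10000)
1/E = 1/10000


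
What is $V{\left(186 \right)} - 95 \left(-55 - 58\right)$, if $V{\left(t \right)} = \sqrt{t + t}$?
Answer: $10735 + 2 \sqrt{93} \approx 10754.0$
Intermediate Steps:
$V{\left(t \right)} = \sqrt{2} \sqrt{t}$ ($V{\left(t \right)} = \sqrt{2 t} = \sqrt{2} \sqrt{t}$)
$V{\left(186 \right)} - 95 \left(-55 - 58\right) = \sqrt{2} \sqrt{186} - 95 \left(-55 - 58\right) = 2 \sqrt{93} - 95 \left(-113\right) = 2 \sqrt{93} - -10735 = 2 \sqrt{93} + 10735 = 10735 + 2 \sqrt{93}$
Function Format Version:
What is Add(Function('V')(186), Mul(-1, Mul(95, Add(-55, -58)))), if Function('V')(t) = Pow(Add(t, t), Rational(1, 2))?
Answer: Add(10735, Mul(2, Pow(93, Rational(1, 2)))) ≈ 10754.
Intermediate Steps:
Function('V')(t) = Mul(Pow(2, Rational(1, 2)), Pow(t, Rational(1, 2))) (Function('V')(t) = Pow(Mul(2, t), Rational(1, 2)) = Mul(Pow(2, Rational(1, 2)), Pow(t, Rational(1, 2))))
Add(Function('V')(186), Mul(-1, Mul(95, Add(-55, -58)))) = Add(Mul(Pow(2, Rational(1, 2)), Pow(186, Rational(1, 2))), Mul(-1, Mul(95, Add(-55, -58)))) = Add(Mul(2, Pow(93, Rational(1, 2))), Mul(-1, Mul(95, -113))) = Add(Mul(2, Pow(93, Rational(1, 2))), Mul(-1, -10735)) = Add(Mul(2, Pow(93, Rational(1, 2))), 10735) = Add(10735, Mul(2, Pow(93, Rational(1, 2))))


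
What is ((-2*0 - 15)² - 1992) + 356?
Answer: -1411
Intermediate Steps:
((-2*0 - 15)² - 1992) + 356 = ((0 - 15)² - 1992) + 356 = ((-15)² - 1992) + 356 = (225 - 1992) + 356 = -1767 + 356 = -1411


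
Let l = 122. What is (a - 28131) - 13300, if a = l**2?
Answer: -26547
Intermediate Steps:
a = 14884 (a = 122**2 = 14884)
(a - 28131) - 13300 = (14884 - 28131) - 13300 = -13247 - 13300 = -26547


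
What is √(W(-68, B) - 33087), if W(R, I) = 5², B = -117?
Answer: I*√33062 ≈ 181.83*I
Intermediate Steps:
W(R, I) = 25
√(W(-68, B) - 33087) = √(25 - 33087) = √(-33062) = I*√33062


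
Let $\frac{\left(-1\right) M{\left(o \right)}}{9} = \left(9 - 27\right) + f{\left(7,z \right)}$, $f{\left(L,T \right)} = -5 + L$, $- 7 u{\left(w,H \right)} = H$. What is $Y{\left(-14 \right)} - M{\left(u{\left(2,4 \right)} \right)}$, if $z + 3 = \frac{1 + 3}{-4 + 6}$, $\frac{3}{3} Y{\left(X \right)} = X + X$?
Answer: $-172$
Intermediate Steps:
$u{\left(w,H \right)} = - \frac{H}{7}$
$Y{\left(X \right)} = 2 X$ ($Y{\left(X \right)} = X + X = 2 X$)
$z = -1$ ($z = -3 + \frac{1 + 3}{-4 + 6} = -3 + \frac{4}{2} = -3 + 4 \cdot \frac{1}{2} = -3 + 2 = -1$)
$M{\left(o \right)} = 144$ ($M{\left(o \right)} = - 9 \left(\left(9 - 27\right) + \left(-5 + 7\right)\right) = - 9 \left(-18 + 2\right) = \left(-9\right) \left(-16\right) = 144$)
$Y{\left(-14 \right)} - M{\left(u{\left(2,4 \right)} \right)} = 2 \left(-14\right) - 144 = -28 - 144 = -172$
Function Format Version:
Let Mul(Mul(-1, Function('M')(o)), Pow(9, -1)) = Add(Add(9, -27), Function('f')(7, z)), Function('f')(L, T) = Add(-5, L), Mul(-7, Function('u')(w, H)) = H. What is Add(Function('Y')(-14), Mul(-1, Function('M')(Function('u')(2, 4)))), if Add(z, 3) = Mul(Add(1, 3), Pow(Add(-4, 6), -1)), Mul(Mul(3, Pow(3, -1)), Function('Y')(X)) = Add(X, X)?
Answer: -172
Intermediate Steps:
Function('u')(w, H) = Mul(Rational(-1, 7), H)
Function('Y')(X) = Mul(2, X) (Function('Y')(X) = Add(X, X) = Mul(2, X))
z = -1 (z = Add(-3, Mul(Add(1, 3), Pow(Add(-4, 6), -1))) = Add(-3, Mul(4, Pow(2, -1))) = Add(-3, Mul(4, Rational(1, 2))) = Add(-3, 2) = -1)
Function('M')(o) = 144 (Function('M')(o) = Mul(-9, Add(Add(9, -27), Add(-5, 7))) = Mul(-9, Add(-18, 2)) = Mul(-9, -16) = 144)
Add(Function('Y')(-14), Mul(-1, Function('M')(Function('u')(2, 4)))) = Add(Mul(2, -14), Mul(-1, 144)) = Add(-28, -144) = -172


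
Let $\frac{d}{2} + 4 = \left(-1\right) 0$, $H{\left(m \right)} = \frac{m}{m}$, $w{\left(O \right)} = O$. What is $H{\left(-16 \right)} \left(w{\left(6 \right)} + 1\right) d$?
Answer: $-56$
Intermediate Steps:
$H{\left(m \right)} = 1$
$d = -8$ ($d = -8 + 2 \left(\left(-1\right) 0\right) = -8 + 2 \cdot 0 = -8 + 0 = -8$)
$H{\left(-16 \right)} \left(w{\left(6 \right)} + 1\right) d = 1 \left(6 + 1\right) \left(-8\right) = 1 \cdot 7 \left(-8\right) = 1 \left(-56\right) = -56$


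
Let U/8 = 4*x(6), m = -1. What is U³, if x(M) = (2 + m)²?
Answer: 32768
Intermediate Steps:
x(M) = 1 (x(M) = (2 - 1)² = 1² = 1)
U = 32 (U = 8*(4*1) = 8*4 = 32)
U³ = 32³ = 32768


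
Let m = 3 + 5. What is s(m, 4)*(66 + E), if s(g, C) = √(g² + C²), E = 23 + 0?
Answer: 356*√5 ≈ 796.04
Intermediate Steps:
m = 8
E = 23
s(g, C) = √(C² + g²)
s(m, 4)*(66 + E) = √(4² + 8²)*(66 + 23) = √(16 + 64)*89 = √80*89 = (4*√5)*89 = 356*√5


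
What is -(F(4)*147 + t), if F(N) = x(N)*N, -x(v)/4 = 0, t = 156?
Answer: -156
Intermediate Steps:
x(v) = 0 (x(v) = -4*0 = 0)
F(N) = 0 (F(N) = 0*N = 0)
-(F(4)*147 + t) = -(0*147 + 156) = -(0 + 156) = -1*156 = -156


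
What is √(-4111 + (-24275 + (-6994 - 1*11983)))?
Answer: I*√47363 ≈ 217.63*I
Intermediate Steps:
√(-4111 + (-24275 + (-6994 - 1*11983))) = √(-4111 + (-24275 + (-6994 - 11983))) = √(-4111 + (-24275 - 18977)) = √(-4111 - 43252) = √(-47363) = I*√47363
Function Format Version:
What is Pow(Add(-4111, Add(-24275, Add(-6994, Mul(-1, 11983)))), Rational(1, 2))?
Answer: Mul(I, Pow(47363, Rational(1, 2))) ≈ Mul(217.63, I)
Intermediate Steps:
Pow(Add(-4111, Add(-24275, Add(-6994, Mul(-1, 11983)))), Rational(1, 2)) = Pow(Add(-4111, Add(-24275, Add(-6994, -11983))), Rational(1, 2)) = Pow(Add(-4111, Add(-24275, -18977)), Rational(1, 2)) = Pow(Add(-4111, -43252), Rational(1, 2)) = Pow(-47363, Rational(1, 2)) = Mul(I, Pow(47363, Rational(1, 2)))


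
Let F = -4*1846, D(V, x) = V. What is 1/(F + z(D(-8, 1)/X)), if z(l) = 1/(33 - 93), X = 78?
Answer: -60/443041 ≈ -0.00013543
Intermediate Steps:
F = -7384
z(l) = -1/60 (z(l) = 1/(-60) = -1/60)
1/(F + z(D(-8, 1)/X)) = 1/(-7384 - 1/60) = 1/(-443041/60) = -60/443041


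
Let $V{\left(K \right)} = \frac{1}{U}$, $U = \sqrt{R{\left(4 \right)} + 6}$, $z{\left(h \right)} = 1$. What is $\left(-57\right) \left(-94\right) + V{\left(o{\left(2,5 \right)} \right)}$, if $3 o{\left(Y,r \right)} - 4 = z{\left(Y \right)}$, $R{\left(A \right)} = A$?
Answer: $5358 + \frac{\sqrt{10}}{10} \approx 5358.3$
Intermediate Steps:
$o{\left(Y,r \right)} = \frac{5}{3}$ ($o{\left(Y,r \right)} = \frac{4}{3} + \frac{1}{3} \cdot 1 = \frac{4}{3} + \frac{1}{3} = \frac{5}{3}$)
$U = \sqrt{10}$ ($U = \sqrt{4 + 6} = \sqrt{10} \approx 3.1623$)
$V{\left(K \right)} = \frac{\sqrt{10}}{10}$ ($V{\left(K \right)} = \frac{1}{\sqrt{10}} = \frac{\sqrt{10}}{10}$)
$\left(-57\right) \left(-94\right) + V{\left(o{\left(2,5 \right)} \right)} = \left(-57\right) \left(-94\right) + \frac{\sqrt{10}}{10} = 5358 + \frac{\sqrt{10}}{10}$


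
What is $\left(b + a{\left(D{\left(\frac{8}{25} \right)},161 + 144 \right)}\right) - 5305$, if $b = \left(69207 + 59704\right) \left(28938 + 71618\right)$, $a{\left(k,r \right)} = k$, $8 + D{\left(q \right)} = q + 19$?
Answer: $\frac{324069230558}{25} \approx 1.2963 \cdot 10^{10}$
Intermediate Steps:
$D{\left(q \right)} = 11 + q$ ($D{\left(q \right)} = -8 + \left(q + 19\right) = -8 + \left(19 + q\right) = 11 + q$)
$b = 12962774516$ ($b = 128911 \cdot 100556 = 12962774516$)
$\left(b + a{\left(D{\left(\frac{8}{25} \right)},161 + 144 \right)}\right) - 5305 = \left(12962774516 + \left(11 + \frac{8}{25}\right)\right) - 5305 = \left(12962774516 + \frac{283}{25}\right) - 5305 = \frac{324069363183}{25} - 5305 = \frac{324069230558}{25}$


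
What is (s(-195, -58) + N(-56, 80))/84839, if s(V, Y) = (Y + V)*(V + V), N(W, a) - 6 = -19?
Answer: 98657/84839 ≈ 1.1629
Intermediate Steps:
N(W, a) = -13 (N(W, a) = 6 - 19 = -13)
s(V, Y) = 2*V*(V + Y) (s(V, Y) = (V + Y)*(2*V) = 2*V*(V + Y))
(s(-195, -58) + N(-56, 80))/84839 = (2*(-195)*(-195 - 58) - 13)/84839 = (2*(-195)*(-253) - 13)*(1/84839) = (98670 - 13)*(1/84839) = 98657*(1/84839) = 98657/84839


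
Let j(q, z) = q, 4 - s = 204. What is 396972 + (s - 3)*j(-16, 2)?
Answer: 400220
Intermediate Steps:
s = -200 (s = 4 - 1*204 = 4 - 204 = -200)
396972 + (s - 3)*j(-16, 2) = 396972 + (-200 - 3)*(-16) = 396972 - 203*(-16) = 396972 + 3248 = 400220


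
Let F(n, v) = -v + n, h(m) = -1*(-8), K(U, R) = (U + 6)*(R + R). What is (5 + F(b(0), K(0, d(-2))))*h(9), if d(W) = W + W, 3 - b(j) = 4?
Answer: 416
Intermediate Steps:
b(j) = -1 (b(j) = 3 - 1*4 = 3 - 4 = -1)
d(W) = 2*W
K(U, R) = 2*R*(6 + U) (K(U, R) = (6 + U)*(2*R) = 2*R*(6 + U))
h(m) = 8
F(n, v) = n - v
(5 + F(b(0), K(0, d(-2))))*h(9) = (5 + (-1 - 2*2*(-2)*(6 + 0)))*8 = (5 + (-1 - 2*(-4)*6))*8 = (5 + (-1 - 1*(-48)))*8 = (5 + (-1 + 48))*8 = (5 + 47)*8 = 52*8 = 416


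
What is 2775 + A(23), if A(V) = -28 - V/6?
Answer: 16459/6 ≈ 2743.2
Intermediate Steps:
A(V) = -28 - V/6
2775 + A(23) = 2775 + (-28 - ⅙*23) = 2775 + (-28 - 23/6) = 2775 - 191/6 = 16459/6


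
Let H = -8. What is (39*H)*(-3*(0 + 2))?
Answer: 1872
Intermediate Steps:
(39*H)*(-3*(0 + 2)) = (39*(-8))*(-3*(0 + 2)) = -(-936)*2 = -312*(-6) = 1872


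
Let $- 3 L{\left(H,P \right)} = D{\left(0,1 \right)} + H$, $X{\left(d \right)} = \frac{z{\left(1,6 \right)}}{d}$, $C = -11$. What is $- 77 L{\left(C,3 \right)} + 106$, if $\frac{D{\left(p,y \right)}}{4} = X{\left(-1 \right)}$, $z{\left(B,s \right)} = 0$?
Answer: $- \frac{529}{3} \approx -176.33$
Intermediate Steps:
$X{\left(d \right)} = 0$ ($X{\left(d \right)} = \frac{0}{d} = 0$)
$D{\left(p,y \right)} = 0$ ($D{\left(p,y \right)} = 4 \cdot 0 = 0$)
$L{\left(H,P \right)} = - \frac{H}{3}$ ($L{\left(H,P \right)} = - \frac{0 + H}{3} = - \frac{H}{3}$)
$- 77 L{\left(C,3 \right)} + 106 = - 77 \left(\left(- \frac{1}{3}\right) \left(-11\right)\right) + 106 = \left(-77\right) \frac{11}{3} + 106 = - \frac{847}{3} + 106 = - \frac{529}{3}$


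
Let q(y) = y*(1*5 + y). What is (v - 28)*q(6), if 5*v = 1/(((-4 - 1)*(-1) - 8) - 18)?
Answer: -64702/35 ≈ -1848.6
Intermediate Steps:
q(y) = y*(5 + y)
v = -1/105 (v = 1/(5*(((-4 - 1)*(-1) - 8) - 18)) = 1/(5*((-5*(-1) - 8) - 18)) = 1/(5*((5 - 8) - 18)) = 1/(5*(-3 - 18)) = (⅕)/(-21) = (⅕)*(-1/21) = -1/105 ≈ -0.0095238)
(v - 28)*q(6) = (-1/105 - 28)*(6*(5 + 6)) = -5882*11/35 = -2941/105*66 = -64702/35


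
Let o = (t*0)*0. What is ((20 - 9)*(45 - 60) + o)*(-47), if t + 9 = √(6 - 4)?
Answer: 7755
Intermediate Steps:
t = -9 + √2 (t = -9 + √(6 - 4) = -9 + √2 ≈ -7.5858)
o = 0 (o = ((-9 + √2)*0)*0 = 0*0 = 0)
((20 - 9)*(45 - 60) + o)*(-47) = ((20 - 9)*(45 - 60) + 0)*(-47) = (11*(-15) + 0)*(-47) = (-165 + 0)*(-47) = -165*(-47) = 7755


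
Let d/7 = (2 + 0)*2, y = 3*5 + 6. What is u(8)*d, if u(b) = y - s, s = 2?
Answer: 532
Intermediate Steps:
y = 21 (y = 15 + 6 = 21)
u(b) = 19 (u(b) = 21 - 1*2 = 21 - 2 = 19)
d = 28 (d = 7*((2 + 0)*2) = 7*(2*2) = 7*4 = 28)
u(8)*d = 19*28 = 532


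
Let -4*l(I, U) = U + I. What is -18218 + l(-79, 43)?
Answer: -18209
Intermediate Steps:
l(I, U) = -I/4 - U/4 (l(I, U) = -(U + I)/4 = -(I + U)/4 = -I/4 - U/4)
-18218 + l(-79, 43) = -18218 + (-1/4*(-79) - 1/4*43) = -18218 + (79/4 - 43/4) = -18218 + 9 = -18209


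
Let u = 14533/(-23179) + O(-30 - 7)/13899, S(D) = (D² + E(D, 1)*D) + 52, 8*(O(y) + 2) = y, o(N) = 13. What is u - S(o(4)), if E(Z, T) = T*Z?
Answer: -1006771735343/2577319368 ≈ -390.63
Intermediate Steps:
O(y) = -2 + y/8
S(D) = 52 + 2*D² (S(D) = (D² + (1*D)*D) + 52 = (D² + D*D) + 52 = (D² + D²) + 52 = 2*D² + 52 = 52 + 2*D²)
u = -1617181823/2577319368 (u = 14533/(-23179) + (-2 + (-30 - 7)/8)/13899 = 14533*(-1/23179) + (-2 + (⅛)*(-37))*(1/13899) = -14533/23179 + (-2 - 37/8)*(1/13899) = -14533/23179 - 53/8*1/13899 = -14533/23179 - 53/111192 = -1617181823/2577319368 ≈ -0.62747)
u - S(o(4)) = -1617181823/2577319368 - (52 + 2*13²) = -1617181823/2577319368 - (52 + 2*169) = -1617181823/2577319368 - (52 + 338) = -1617181823/2577319368 - 1*390 = -1617181823/2577319368 - 390 = -1006771735343/2577319368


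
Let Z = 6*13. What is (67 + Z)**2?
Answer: 21025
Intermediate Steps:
Z = 78
(67 + Z)**2 = (67 + 78)**2 = 145**2 = 21025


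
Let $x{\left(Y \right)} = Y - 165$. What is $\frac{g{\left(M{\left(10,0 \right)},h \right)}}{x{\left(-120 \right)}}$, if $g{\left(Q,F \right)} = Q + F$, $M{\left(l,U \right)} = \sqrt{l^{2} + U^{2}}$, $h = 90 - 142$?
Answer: $\frac{14}{95} \approx 0.14737$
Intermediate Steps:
$x{\left(Y \right)} = -165 + Y$
$h = -52$ ($h = 90 - 142 = -52$)
$M{\left(l,U \right)} = \sqrt{U^{2} + l^{2}}$
$g{\left(Q,F \right)} = F + Q$
$\frac{g{\left(M{\left(10,0 \right)},h \right)}}{x{\left(-120 \right)}} = \frac{-52 + \sqrt{0^{2} + 10^{2}}}{-165 - 120} = \frac{-52 + \sqrt{0 + 100}}{-285} = \left(-52 + \sqrt{100}\right) \left(- \frac{1}{285}\right) = \left(-52 + 10\right) \left(- \frac{1}{285}\right) = \left(-42\right) \left(- \frac{1}{285}\right) = \frac{14}{95}$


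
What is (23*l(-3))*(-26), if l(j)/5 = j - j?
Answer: 0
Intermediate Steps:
l(j) = 0 (l(j) = 5*(j - j) = 5*0 = 0)
(23*l(-3))*(-26) = (23*0)*(-26) = 0*(-26) = 0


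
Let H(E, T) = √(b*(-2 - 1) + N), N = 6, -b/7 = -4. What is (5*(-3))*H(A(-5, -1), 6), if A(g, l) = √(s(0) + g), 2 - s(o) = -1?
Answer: -15*I*√78 ≈ -132.48*I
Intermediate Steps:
b = 28 (b = -7*(-4) = 28)
s(o) = 3 (s(o) = 2 - 1*(-1) = 2 + 1 = 3)
A(g, l) = √(3 + g)
H(E, T) = I*√78 (H(E, T) = √(28*(-2 - 1) + 6) = √(28*(-3) + 6) = √(-84 + 6) = √(-78) = I*√78)
(5*(-3))*H(A(-5, -1), 6) = (5*(-3))*(I*√78) = -15*I*√78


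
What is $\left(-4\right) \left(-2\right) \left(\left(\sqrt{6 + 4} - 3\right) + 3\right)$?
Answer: $8 \sqrt{10} \approx 25.298$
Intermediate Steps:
$\left(-4\right) \left(-2\right) \left(\left(\sqrt{6 + 4} - 3\right) + 3\right) = 8 \left(\left(\sqrt{10} - 3\right) + 3\right) = 8 \left(\left(-3 + \sqrt{10}\right) + 3\right) = 8 \sqrt{10}$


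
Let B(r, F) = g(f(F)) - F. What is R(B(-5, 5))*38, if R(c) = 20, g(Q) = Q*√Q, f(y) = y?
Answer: 760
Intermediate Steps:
g(Q) = Q^(3/2)
B(r, F) = F^(3/2) - F
R(B(-5, 5))*38 = 20*38 = 760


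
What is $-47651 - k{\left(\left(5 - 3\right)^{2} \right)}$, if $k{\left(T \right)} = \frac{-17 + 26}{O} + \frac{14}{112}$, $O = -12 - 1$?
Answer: $- \frac{4955645}{104} \approx -47650.0$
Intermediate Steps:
$O = -13$
$k{\left(T \right)} = - \frac{59}{104}$ ($k{\left(T \right)} = \frac{-17 + 26}{-13} + \frac{14}{112} = 9 \left(- \frac{1}{13}\right) + 14 \cdot \frac{1}{112} = - \frac{9}{13} + \frac{1}{8} = - \frac{59}{104}$)
$-47651 - k{\left(\left(5 - 3\right)^{2} \right)} = -47651 - - \frac{59}{104} = -47651 + \frac{59}{104} = - \frac{4955645}{104}$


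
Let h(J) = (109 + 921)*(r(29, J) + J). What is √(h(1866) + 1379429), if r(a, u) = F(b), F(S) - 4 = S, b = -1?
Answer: √3304499 ≈ 1817.8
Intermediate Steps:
F(S) = 4 + S
r(a, u) = 3 (r(a, u) = 4 - 1 = 3)
h(J) = 3090 + 1030*J (h(J) = (109 + 921)*(3 + J) = 1030*(3 + J) = 3090 + 1030*J)
√(h(1866) + 1379429) = √((3090 + 1030*1866) + 1379429) = √((3090 + 1921980) + 1379429) = √(1925070 + 1379429) = √3304499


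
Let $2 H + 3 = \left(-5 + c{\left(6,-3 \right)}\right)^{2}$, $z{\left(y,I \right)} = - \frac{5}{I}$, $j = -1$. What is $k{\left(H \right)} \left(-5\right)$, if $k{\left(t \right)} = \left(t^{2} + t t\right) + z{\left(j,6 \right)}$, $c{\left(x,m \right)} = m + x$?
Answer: $\frac{5}{3} \approx 1.6667$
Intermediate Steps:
$H = \frac{1}{2}$ ($H = - \frac{3}{2} + \frac{\left(-5 + \left(-3 + 6\right)\right)^{2}}{2} = - \frac{3}{2} + \frac{\left(-5 + 3\right)^{2}}{2} = - \frac{3}{2} + \frac{\left(-2\right)^{2}}{2} = - \frac{3}{2} + \frac{1}{2} \cdot 4 = - \frac{3}{2} + 2 = \frac{1}{2} \approx 0.5$)
$k{\left(t \right)} = - \frac{5}{6} + 2 t^{2}$ ($k{\left(t \right)} = \left(t^{2} + t t\right) - \frac{5}{6} = \left(t^{2} + t^{2}\right) - \frac{5}{6} = 2 t^{2} - \frac{5}{6} = - \frac{5}{6} + 2 t^{2}$)
$k{\left(H \right)} \left(-5\right) = \left(- \frac{5}{6} + \frac{2}{4}\right) \left(-5\right) = \left(- \frac{5}{6} + 2 \cdot \frac{1}{4}\right) \left(-5\right) = \left(- \frac{5}{6} + \frac{1}{2}\right) \left(-5\right) = \left(- \frac{1}{3}\right) \left(-5\right) = \frac{5}{3}$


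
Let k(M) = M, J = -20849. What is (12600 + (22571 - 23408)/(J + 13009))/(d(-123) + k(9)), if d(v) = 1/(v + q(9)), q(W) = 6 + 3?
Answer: 5630735709/4018000 ≈ 1401.4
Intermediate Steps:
q(W) = 9
d(v) = 1/(9 + v) (d(v) = 1/(v + 9) = 1/(9 + v))
(12600 + (22571 - 23408)/(J + 13009))/(d(-123) + k(9)) = (12600 + (22571 - 23408)/(-20849 + 13009))/(1/(9 - 123) + 9) = (12600 - 837/(-7840))/(1/(-114) + 9) = (12600 - 837*(-1/7840))/(-1/114 + 9) = (12600 + 837/7840)/(1025/114) = (98784837/7840)*(114/1025) = 5630735709/4018000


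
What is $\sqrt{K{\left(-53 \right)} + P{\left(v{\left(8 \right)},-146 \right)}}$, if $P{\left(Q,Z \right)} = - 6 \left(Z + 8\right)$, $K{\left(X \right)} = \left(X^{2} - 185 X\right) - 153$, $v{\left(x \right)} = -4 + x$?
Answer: $\sqrt{13289} \approx 115.28$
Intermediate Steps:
$K{\left(X \right)} = -153 + X^{2} - 185 X$
$P{\left(Q,Z \right)} = -48 - 6 Z$ ($P{\left(Q,Z \right)} = - 6 \left(8 + Z\right) = -48 - 6 Z$)
$\sqrt{K{\left(-53 \right)} + P{\left(v{\left(8 \right)},-146 \right)}} = \sqrt{\left(-153 + \left(-53\right)^{2} - -9805\right) - -828} = \sqrt{\left(-153 + 2809 + 9805\right) + \left(-48 + 876\right)} = \sqrt{12461 + 828} = \sqrt{13289}$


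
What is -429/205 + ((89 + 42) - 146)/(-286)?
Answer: -119619/58630 ≈ -2.0402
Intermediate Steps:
-429/205 + ((89 + 42) - 146)/(-286) = -429*1/205 + (131 - 146)*(-1/286) = -429/205 - 15*(-1/286) = -429/205 + 15/286 = -119619/58630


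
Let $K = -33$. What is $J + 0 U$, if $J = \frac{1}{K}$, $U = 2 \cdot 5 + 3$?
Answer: $- \frac{1}{33} \approx -0.030303$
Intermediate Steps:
$U = 13$ ($U = 10 + 3 = 13$)
$J = - \frac{1}{33}$ ($J = \frac{1}{-33} = - \frac{1}{33} \approx -0.030303$)
$J + 0 U = - \frac{1}{33} + 0 \cdot 13 = - \frac{1}{33} + 0 = - \frac{1}{33}$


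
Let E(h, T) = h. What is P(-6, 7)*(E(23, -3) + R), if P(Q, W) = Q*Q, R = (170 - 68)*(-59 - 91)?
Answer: -549972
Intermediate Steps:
R = -15300 (R = 102*(-150) = -15300)
P(Q, W) = Q**2
P(-6, 7)*(E(23, -3) + R) = (-6)**2*(23 - 15300) = 36*(-15277) = -549972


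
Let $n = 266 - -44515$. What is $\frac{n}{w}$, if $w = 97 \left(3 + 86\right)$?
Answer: $\frac{44781}{8633} \approx 5.1872$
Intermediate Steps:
$n = 44781$ ($n = 266 + 44515 = 44781$)
$w = 8633$ ($w = 97 \cdot 89 = 8633$)
$\frac{n}{w} = \frac{44781}{8633}$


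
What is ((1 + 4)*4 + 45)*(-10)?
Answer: -650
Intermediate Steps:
((1 + 4)*4 + 45)*(-10) = (5*4 + 45)*(-10) = (20 + 45)*(-10) = 65*(-10) = -650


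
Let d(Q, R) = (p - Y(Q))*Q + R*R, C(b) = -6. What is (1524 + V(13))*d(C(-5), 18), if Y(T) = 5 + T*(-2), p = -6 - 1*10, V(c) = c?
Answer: 802314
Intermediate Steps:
p = -16 (p = -6 - 10 = -16)
Y(T) = 5 - 2*T
d(Q, R) = R**2 + Q*(-21 + 2*Q) (d(Q, R) = (-16 - (5 - 2*Q))*Q + R*R = (-16 + (-5 + 2*Q))*Q + R**2 = (-21 + 2*Q)*Q + R**2 = Q*(-21 + 2*Q) + R**2 = R**2 + Q*(-21 + 2*Q))
(1524 + V(13))*d(C(-5), 18) = (1524 + 13)*(18**2 - 21*(-6) + 2*(-6)**2) = 1537*(324 + 126 + 2*36) = 1537*(324 + 126 + 72) = 1537*522 = 802314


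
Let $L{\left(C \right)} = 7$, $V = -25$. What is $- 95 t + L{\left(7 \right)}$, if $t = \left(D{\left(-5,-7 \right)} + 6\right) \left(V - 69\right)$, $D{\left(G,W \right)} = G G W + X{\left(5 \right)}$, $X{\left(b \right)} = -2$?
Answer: $-1527023$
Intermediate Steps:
$D{\left(G,W \right)} = -2 + W G^{2}$ ($D{\left(G,W \right)} = G G W - 2 = G^{2} W - 2 = W G^{2} - 2 = -2 + W G^{2}$)
$t = 16074$ ($t = \left(\left(-2 - 7 \left(-5\right)^{2}\right) + 6\right) \left(-25 - 69\right) = \left(\left(-2 - 175\right) + 6\right) \left(-94\right) = \left(-177 + 6\right) \left(-94\right) = \left(-171\right) \left(-94\right) = 16074$)
$- 95 t + L{\left(7 \right)} = \left(-95\right) 16074 + 7 = -1527030 + 7 = -1527023$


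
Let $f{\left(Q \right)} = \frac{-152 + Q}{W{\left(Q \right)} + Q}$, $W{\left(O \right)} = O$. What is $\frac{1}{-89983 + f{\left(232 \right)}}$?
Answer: $- \frac{29}{2609502} \approx -1.1113 \cdot 10^{-5}$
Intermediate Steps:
$f{\left(Q \right)} = \frac{-152 + Q}{2 Q}$ ($f{\left(Q \right)} = \frac{-152 + Q}{Q + Q} = \frac{-152 + Q}{2 Q}$)
$\frac{1}{-89983 + f{\left(232 \right)}} = \frac{1}{-89983 + \frac{-152 + 232}{2 \cdot 232}} = \frac{1}{-89983 + \frac{1}{2} \cdot \frac{1}{232} \cdot 80} = \frac{1}{-89983 + \frac{5}{29}} = \frac{1}{- \frac{2609502}{29}} = - \frac{29}{2609502}$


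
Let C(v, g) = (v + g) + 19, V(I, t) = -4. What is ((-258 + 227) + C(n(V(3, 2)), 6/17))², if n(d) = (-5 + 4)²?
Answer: 32761/289 ≈ 113.36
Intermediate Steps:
n(d) = 1 (n(d) = (-1)² = 1)
C(v, g) = 19 + g + v (C(v, g) = (g + v) + 19 = 19 + g + v)
((-258 + 227) + C(n(V(3, 2)), 6/17))² = ((-258 + 227) + (19 + 6/17 + 1))² = (-31 + (19 + 6*(1/17) + 1))² = (-31 + (19 + 6/17 + 1))² = (-31 + 346/17)² = (-181/17)² = 32761/289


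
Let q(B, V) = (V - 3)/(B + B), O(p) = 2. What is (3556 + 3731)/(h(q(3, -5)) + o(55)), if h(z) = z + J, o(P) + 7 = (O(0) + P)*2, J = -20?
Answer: 21861/257 ≈ 85.062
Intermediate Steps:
q(B, V) = (-3 + V)/(2*B) (q(B, V) = (-3 + V)/((2*B)) = (-3 + V)*(1/(2*B)) = (-3 + V)/(2*B))
o(P) = -3 + 2*P (o(P) = -7 + (2 + P)*2 = -7 + (4 + 2*P) = -3 + 2*P)
h(z) = -20 + z (h(z) = z - 20 = -20 + z)
(3556 + 3731)/(h(q(3, -5)) + o(55)) = (3556 + 3731)/((-20 + (1/2)*(-3 - 5)/3) + (-3 + 2*55)) = 7287/((-20 + (1/2)*(1/3)*(-8)) + (-3 + 110)) = 7287/((-20 - 4/3) + 107) = 7287/(-64/3 + 107) = 7287/(257/3) = 7287*(3/257) = 21861/257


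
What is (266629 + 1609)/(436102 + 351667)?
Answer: 268238/787769 ≈ 0.34050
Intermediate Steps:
(266629 + 1609)/(436102 + 351667) = 268238/787769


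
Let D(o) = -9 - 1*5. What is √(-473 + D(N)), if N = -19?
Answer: I*√487 ≈ 22.068*I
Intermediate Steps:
D(o) = -14 (D(o) = -9 - 5 = -14)
√(-473 + D(N)) = √(-473 - 14) = √(-487) = I*√487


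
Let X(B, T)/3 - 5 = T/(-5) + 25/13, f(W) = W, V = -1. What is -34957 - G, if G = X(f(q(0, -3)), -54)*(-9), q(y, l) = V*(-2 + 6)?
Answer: -2241101/65 ≈ -34479.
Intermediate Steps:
q(y, l) = -4 (q(y, l) = -(-2 + 6) = -1*4 = -4)
X(B, T) = 270/13 - 3*T/5 (X(B, T) = 15 + 3*(T/(-5) + 25/13) = 15 + 3*(T*(-⅕) + 25*(1/13)) = 15 + 3*(-T/5 + 25/13) = 15 + 3*(25/13 - T/5) = 15 + (75/13 - 3*T/5) = 270/13 - 3*T/5)
G = -31104/65 (G = (270/13 - ⅗*(-54))*(-9) = (270/13 + 162/5)*(-9) = (3456/65)*(-9) = -31104/65 ≈ -478.52)
-34957 - G = -34957 - 1*(-31104/65) = -34957 + 31104/65 = -2241101/65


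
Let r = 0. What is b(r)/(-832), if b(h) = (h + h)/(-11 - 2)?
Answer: 0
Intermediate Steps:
b(h) = -2*h/13 (b(h) = (2*h)/(-13) = (2*h)*(-1/13) = -2*h/13)
b(r)/(-832) = -2/13*0/(-832) = 0*(-1/832) = 0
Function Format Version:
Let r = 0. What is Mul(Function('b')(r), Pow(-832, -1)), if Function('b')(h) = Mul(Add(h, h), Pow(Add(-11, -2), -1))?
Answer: 0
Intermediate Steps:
Function('b')(h) = Mul(Rational(-2, 13), h) (Function('b')(h) = Mul(Mul(2, h), Pow(-13, -1)) = Mul(Mul(2, h), Rational(-1, 13)) = Mul(Rational(-2, 13), h))
Mul(Function('b')(r), Pow(-832, -1)) = Mul(Mul(Rational(-2, 13), 0), Pow(-832, -1)) = Mul(0, Rational(-1, 832)) = 0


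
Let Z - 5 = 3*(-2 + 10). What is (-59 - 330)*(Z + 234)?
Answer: -102307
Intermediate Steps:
Z = 29 (Z = 5 + 3*(-2 + 10) = 5 + 3*8 = 5 + 24 = 29)
(-59 - 330)*(Z + 234) = (-59 - 330)*(29 + 234) = -389*263 = -102307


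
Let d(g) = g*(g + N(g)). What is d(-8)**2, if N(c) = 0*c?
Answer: 4096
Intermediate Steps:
N(c) = 0
d(g) = g**2 (d(g) = g*(g + 0) = g*g = g**2)
d(-8)**2 = ((-8)**2)**2 = 64**2 = 4096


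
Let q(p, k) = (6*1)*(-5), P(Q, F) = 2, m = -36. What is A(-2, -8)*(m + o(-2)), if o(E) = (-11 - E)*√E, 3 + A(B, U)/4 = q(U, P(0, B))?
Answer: 4752 + 1188*I*√2 ≈ 4752.0 + 1680.1*I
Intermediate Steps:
q(p, k) = -30 (q(p, k) = 6*(-5) = -30)
A(B, U) = -132 (A(B, U) = -12 + 4*(-30) = -12 - 120 = -132)
o(E) = √E*(-11 - E)
A(-2, -8)*(m + o(-2)) = -132*(-36 + √(-2)*(-11 - 1*(-2))) = -132*(-36 + (I*√2)*(-11 + 2)) = -132*(-36 + (I*√2)*(-9)) = -132*(-36 - 9*I*√2) = 4752 + 1188*I*√2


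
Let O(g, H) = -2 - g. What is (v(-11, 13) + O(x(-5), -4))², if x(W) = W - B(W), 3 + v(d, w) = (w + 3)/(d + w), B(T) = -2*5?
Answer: 4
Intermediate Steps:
B(T) = -10
v(d, w) = -3 + (3 + w)/(d + w) (v(d, w) = -3 + (w + 3)/(d + w) = -3 + (3 + w)/(d + w))
x(W) = 10 + W (x(W) = W - 1*(-10) = W + 10 = 10 + W)
(v(-11, 13) + O(x(-5), -4))² = ((3 - 3*(-11) - 2*13)/(-11 + 13) + (-2 - (10 - 5)))² = ((3 + 33 - 26)/2 + (-2 - 1*5))² = ((½)*10 + (-2 - 5))² = (5 - 7)² = (-2)² = 4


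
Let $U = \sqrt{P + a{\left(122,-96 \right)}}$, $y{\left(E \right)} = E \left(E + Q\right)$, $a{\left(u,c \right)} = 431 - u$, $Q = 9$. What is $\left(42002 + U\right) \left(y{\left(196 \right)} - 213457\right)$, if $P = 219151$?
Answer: $-7277980554 - 346554 \sqrt{54865} \approx -7.3592 \cdot 10^{9}$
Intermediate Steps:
$y{\left(E \right)} = E \left(9 + E\right)$ ($y{\left(E \right)} = E \left(E + 9\right) = E \left(9 + E\right)$)
$U = 2 \sqrt{54865}$ ($U = \sqrt{219151 + \left(431 - 122\right)} = \sqrt{219151 + 309} = \sqrt{219460} = 2 \sqrt{54865} \approx 468.47$)
$\left(42002 + U\right) \left(y{\left(196 \right)} - 213457\right) = \left(42002 + 2 \sqrt{54865}\right) \left(196 \left(9 + 196\right) - 213457\right) = \left(42002 + 2 \sqrt{54865}\right) \left(196 \cdot 205 - 213457\right) = \left(42002 + 2 \sqrt{54865}\right) \left(40180 - 213457\right) = \left(42002 + 2 \sqrt{54865}\right) \left(-173277\right) = -7277980554 - 346554 \sqrt{54865}$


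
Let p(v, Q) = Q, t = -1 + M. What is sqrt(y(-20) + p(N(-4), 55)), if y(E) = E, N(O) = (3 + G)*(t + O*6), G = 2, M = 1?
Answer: sqrt(35) ≈ 5.9161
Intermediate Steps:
t = 0 (t = -1 + 1 = 0)
N(O) = 30*O (N(O) = (3 + 2)*(0 + O*6) = 5*(0 + 6*O) = 5*(6*O) = 30*O)
sqrt(y(-20) + p(N(-4), 55)) = sqrt(-20 + 55) = sqrt(35)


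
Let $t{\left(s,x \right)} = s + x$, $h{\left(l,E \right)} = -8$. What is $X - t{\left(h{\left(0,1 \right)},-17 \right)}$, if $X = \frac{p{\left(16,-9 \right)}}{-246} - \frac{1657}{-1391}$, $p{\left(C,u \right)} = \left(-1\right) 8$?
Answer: $\frac{4486700}{171093} \approx 26.224$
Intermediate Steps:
$p{\left(C,u \right)} = -8$
$X = \frac{209375}{171093}$ ($X = - \frac{8}{-246} - \frac{1657}{-1391} = \left(-8\right) \left(- \frac{1}{246}\right) - - \frac{1657}{1391} = \frac{4}{123} + \frac{1657}{1391} = \frac{209375}{171093} \approx 1.2237$)
$X - t{\left(h{\left(0,1 \right)},-17 \right)} = \frac{209375}{171093} - \left(-8 - 17\right) = \frac{209375}{171093} - -25 = \frac{209375}{171093} + 25 = \frac{4486700}{171093}$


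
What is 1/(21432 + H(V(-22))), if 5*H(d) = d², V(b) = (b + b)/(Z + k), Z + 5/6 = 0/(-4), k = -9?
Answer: 17405/373093656 ≈ 4.6650e-5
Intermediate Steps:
Z = -⅚ (Z = -⅚ + 0/(-4) = -⅚ + 0*(-¼) = -⅚ + 0 = -⅚ ≈ -0.83333)
V(b) = -12*b/59 (V(b) = (b + b)/(-⅚ - 9) = (2*b)/(-59/6) = (2*b)*(-6/59) = -12*b/59)
H(d) = d²/5
1/(21432 + H(V(-22))) = 1/(21432 + (-12/59*(-22))²/5) = 1/(21432 + (264/59)²/5) = 1/(21432 + (⅕)*(69696/3481)) = 1/(21432 + 69696/17405) = 1/(373093656/17405) = 17405/373093656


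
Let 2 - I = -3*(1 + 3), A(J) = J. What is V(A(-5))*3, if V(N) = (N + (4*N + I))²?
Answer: 363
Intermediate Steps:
I = 14 (I = 2 - (-3)*(1 + 3) = 2 - (-3)*4 = 2 - 1*(-12) = 2 + 12 = 14)
V(N) = (14 + 5*N)² (V(N) = (N + (4*N + 14))² = (N + (14 + 4*N))² = (14 + 5*N)²)
V(A(-5))*3 = (14 + 5*(-5))²*3 = (14 - 25)²*3 = (-11)²*3 = 121*3 = 363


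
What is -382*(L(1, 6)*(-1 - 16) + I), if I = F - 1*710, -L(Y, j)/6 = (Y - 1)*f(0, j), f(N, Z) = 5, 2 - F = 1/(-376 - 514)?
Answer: 120352729/445 ≈ 2.7046e+5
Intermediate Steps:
F = 1781/890 (F = 2 - 1/(-376 - 514) = 2 - 1/(-890) = 2 - 1*(-1/890) = 2 + 1/890 = 1781/890 ≈ 2.0011)
L(Y, j) = 30 - 30*Y (L(Y, j) = -6*(Y - 1)*5 = -6*(-1 + Y)*5 = -6*(-5 + 5*Y) = 30 - 30*Y)
I = -630119/890 (I = 1781/890 - 1*710 = 1781/890 - 710 = -630119/890 ≈ -708.00)
-382*(L(1, 6)*(-1 - 16) + I) = -382*((30 - 30*1)*(-1 - 16) - 630119/890) = -382*((30 - 30)*(-17) - 630119/890) = -382*(0*(-17) - 630119/890) = -382*(0 - 630119/890) = -382*(-630119/890) = 120352729/445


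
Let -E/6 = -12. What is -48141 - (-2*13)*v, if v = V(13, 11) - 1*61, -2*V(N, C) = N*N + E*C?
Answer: -62220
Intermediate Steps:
E = 72 (E = -6*(-12) = 72)
V(N, C) = -36*C - N**2/2 (V(N, C) = -(N*N + 72*C)/2 = -(N**2 + 72*C)/2 = -36*C - N**2/2)
v = -1083/2 (v = (-36*11 - 1/2*13**2) - 1*61 = (-396 - 1/2*169) - 61 = (-396 - 169/2) - 61 = -961/2 - 61 = -1083/2 ≈ -541.50)
-48141 - (-2*13)*v = -48141 - (-2*13)*(-1083)/2 = -48141 - (-26)*(-1083)/2 = -48141 - 1*14079 = -48141 - 14079 = -62220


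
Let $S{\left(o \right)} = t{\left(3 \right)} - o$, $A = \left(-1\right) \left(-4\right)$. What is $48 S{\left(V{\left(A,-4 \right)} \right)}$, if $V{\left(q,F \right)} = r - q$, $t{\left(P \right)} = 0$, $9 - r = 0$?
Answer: $-240$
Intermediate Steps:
$r = 9$ ($r = 9 - 0 = 9 + 0 = 9$)
$A = 4$
$V{\left(q,F \right)} = 9 - q$
$S{\left(o \right)} = - o$ ($S{\left(o \right)} = 0 - o = - o$)
$48 S{\left(V{\left(A,-4 \right)} \right)} = 48 \left(- (9 - 4)\right) = 48 \left(\left(-1\right) 5\right) = 48 \left(-5\right) = -240$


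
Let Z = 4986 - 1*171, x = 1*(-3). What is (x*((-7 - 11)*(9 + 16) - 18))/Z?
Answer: 156/535 ≈ 0.29159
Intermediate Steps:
x = -3
Z = 4815 (Z = 4986 - 171 = 4815)
(x*((-7 - 11)*(9 + 16) - 18))/Z = -3*((-7 - 11)*(9 + 16) - 18)/4815 = -3*(-18*25 - 18)*(1/4815) = -3*(-450 - 18)*(1/4815) = -3*(-468)*(1/4815) = 1404*(1/4815) = 156/535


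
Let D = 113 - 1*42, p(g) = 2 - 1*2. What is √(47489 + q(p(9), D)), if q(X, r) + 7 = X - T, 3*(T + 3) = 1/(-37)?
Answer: 2*√146265699/111 ≈ 217.91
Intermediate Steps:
p(g) = 0 (p(g) = 2 - 2 = 0)
D = 71 (D = 113 - 42 = 71)
T = -334/111 (T = -3 + (⅓)/(-37) = -3 + (⅓)*(-1/37) = -3 - 1/111 = -334/111 ≈ -3.0090)
q(X, r) = -443/111 + X (q(X, r) = -7 + (X - 1*(-334/111)) = -7 + (X + 334/111) = -7 + (334/111 + X) = -443/111 + X)
√(47489 + q(p(9), D)) = √(47489 + (-443/111 + 0)) = √(47489 - 443/111) = √(5270836/111) = 2*√146265699/111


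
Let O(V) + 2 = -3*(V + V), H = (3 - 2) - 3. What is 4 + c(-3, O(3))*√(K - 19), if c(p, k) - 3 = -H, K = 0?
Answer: 4 + 5*I*√19 ≈ 4.0 + 21.794*I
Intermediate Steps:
H = -2 (H = 1 - 3 = -2)
O(V) = -2 - 6*V (O(V) = -2 - 3*(V + V) = -2 - 6*V)
c(p, k) = 5 (c(p, k) = 3 - 1*(-2) = 3 + 2 = 5)
4 + c(-3, O(3))*√(K - 19) = 4 + 5*√(0 - 19) = 4 + 5*√(-19) = 4 + 5*(I*√19) = 4 + 5*I*√19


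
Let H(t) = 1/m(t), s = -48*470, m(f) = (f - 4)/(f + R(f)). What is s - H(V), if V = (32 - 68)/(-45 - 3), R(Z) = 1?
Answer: -293273/13 ≈ -22559.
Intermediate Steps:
V = 3/4 (V = -36/(-48) = -36*(-1/48) = 3/4 ≈ 0.75000)
m(f) = (-4 + f)/(1 + f) (m(f) = (f - 4)/(f + 1) = (-4 + f)/(1 + f))
s = -22560
H(t) = (1 + t)/(-4 + t) (H(t) = 1/((-4 + t)/(1 + t)) = (1 + t)/(-4 + t))
s - H(V) = -22560 - (1 + 3/4)/(-4 + 3/4) = -22560 - 7/((-13/4)*4) = -22560 - (-4)*7/(13*4) = -22560 - 1*(-7/13) = -22560 + 7/13 = -293273/13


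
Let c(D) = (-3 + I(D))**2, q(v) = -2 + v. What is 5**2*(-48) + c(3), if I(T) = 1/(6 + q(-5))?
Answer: -1184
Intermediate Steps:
I(T) = -1 (I(T) = 1/(6 + (-2 - 5)) = 1/(6 - 7) = 1/(-1) = -1)
c(D) = 16 (c(D) = (-3 - 1)**2 = (-4)**2 = 16)
5**2*(-48) + c(3) = 5**2*(-48) + 16 = 25*(-48) + 16 = -1200 + 16 = -1184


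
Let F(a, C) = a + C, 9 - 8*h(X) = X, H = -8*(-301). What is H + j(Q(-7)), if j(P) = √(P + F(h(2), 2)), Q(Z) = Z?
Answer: 2408 + I*√66/4 ≈ 2408.0 + 2.031*I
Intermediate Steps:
H = 2408
h(X) = 9/8 - X/8
F(a, C) = C + a
j(P) = √(23/8 + P) (j(P) = √(P + (2 + (9/8 - ⅛*2))) = √(P + (2 + (9/8 - ¼))) = √(P + (2 + 7/8)) = √(P + 23/8) = √(23/8 + P))
H + j(Q(-7)) = 2408 + √(46 + 16*(-7))/4 = 2408 + √(46 - 112)/4 = 2408 + √(-66)/4 = 2408 + (I*√66)/4 = 2408 + I*√66/4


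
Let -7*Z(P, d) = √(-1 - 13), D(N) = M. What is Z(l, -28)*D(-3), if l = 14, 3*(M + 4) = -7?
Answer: 19*I*√14/21 ≈ 3.3853*I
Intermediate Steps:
M = -19/3 (M = -4 + (⅓)*(-7) = -4 - 7/3 = -19/3 ≈ -6.3333)
D(N) = -19/3
Z(P, d) = -I*√14/7 (Z(P, d) = -√(-1 - 13)/7 = -I*√14/7)
Z(l, -28)*D(-3) = -I*√14/7*(-19/3) = 19*I*√14/21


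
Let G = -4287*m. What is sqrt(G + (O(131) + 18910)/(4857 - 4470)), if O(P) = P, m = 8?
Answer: I*sqrt(569900973)/129 ≈ 185.06*I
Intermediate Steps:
G = -34296 (G = -4287*8 = -34296)
sqrt(G + (O(131) + 18910)/(4857 - 4470)) = sqrt(-34296 + (131 + 18910)/(4857 - 4470)) = sqrt(-34296 + 19041/387) = sqrt(-34296 + 19041*(1/387)) = sqrt(-34296 + 6347/129) = sqrt(-4417837/129) = I*sqrt(569900973)/129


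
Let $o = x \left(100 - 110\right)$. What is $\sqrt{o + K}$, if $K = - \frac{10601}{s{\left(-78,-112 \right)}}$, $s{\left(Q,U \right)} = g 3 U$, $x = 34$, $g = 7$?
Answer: $\frac{i \sqrt{2367237}}{84} \approx 18.316 i$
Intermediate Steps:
$s{\left(Q,U \right)} = 21 U$ ($s{\left(Q,U \right)} = 7 \cdot 3 U = 21 U$)
$K = \frac{10601}{2352}$ ($K = - \frac{10601}{21 \left(-112\right)} = - \frac{10601}{-2352} = \left(-10601\right) \left(- \frac{1}{2352}\right) = \frac{10601}{2352} \approx 4.5072$)
$o = -340$ ($o = 34 \left(100 - 110\right) = 34 \left(-10\right) = -340$)
$\sqrt{o + K} = \sqrt{-340 + \frac{10601}{2352}} = \sqrt{- \frac{789079}{2352}} = \frac{i \sqrt{2367237}}{84}$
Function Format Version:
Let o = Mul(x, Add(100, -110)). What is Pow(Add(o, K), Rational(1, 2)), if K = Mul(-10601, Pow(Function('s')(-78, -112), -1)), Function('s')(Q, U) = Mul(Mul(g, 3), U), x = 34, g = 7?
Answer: Mul(Rational(1, 84), I, Pow(2367237, Rational(1, 2))) ≈ Mul(18.316, I)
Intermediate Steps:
Function('s')(Q, U) = Mul(21, U) (Function('s')(Q, U) = Mul(Mul(7, 3), U) = Mul(21, U))
K = Rational(10601, 2352) (K = Mul(-10601, Pow(Mul(21, -112), -1)) = Mul(-10601, Pow(-2352, -1)) = Mul(-10601, Rational(-1, 2352)) = Rational(10601, 2352) ≈ 4.5072)
o = -340 (o = Mul(34, Add(100, -110)) = Mul(34, -10) = -340)
Pow(Add(o, K), Rational(1, 2)) = Pow(Add(-340, Rational(10601, 2352)), Rational(1, 2)) = Pow(Rational(-789079, 2352), Rational(1, 2)) = Mul(Rational(1, 84), I, Pow(2367237, Rational(1, 2)))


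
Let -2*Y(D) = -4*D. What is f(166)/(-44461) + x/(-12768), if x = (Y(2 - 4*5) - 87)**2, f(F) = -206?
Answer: -223340087/189226016 ≈ -1.1803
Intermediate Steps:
Y(D) = 2*D (Y(D) = -(-2)*D = 2*D)
x = 15129 (x = (2*(2 - 4*5) - 87)**2 = (2*(2 - 20) - 87)**2 = (2*(-18) - 87)**2 = (-36 - 87)**2 = (-123)**2 = 15129)
f(166)/(-44461) + x/(-12768) = -206/(-44461) + 15129/(-12768) = -206*(-1/44461) + 15129*(-1/12768) = 206/44461 - 5043/4256 = -223340087/189226016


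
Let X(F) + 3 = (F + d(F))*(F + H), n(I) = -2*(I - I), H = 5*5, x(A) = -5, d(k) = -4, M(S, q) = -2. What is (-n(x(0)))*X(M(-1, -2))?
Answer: 0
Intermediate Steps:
H = 25
n(I) = 0 (n(I) = -2*0 = 0)
X(F) = -3 + (-4 + F)*(25 + F) (X(F) = -3 + (F - 4)*(F + 25) = -3 + (-4 + F)*(25 + F))
(-n(x(0)))*X(M(-1, -2)) = (-1*0)*(-103 + (-2)**2 + 21*(-2)) = 0*(-103 + 4 - 42) = 0*(-141) = 0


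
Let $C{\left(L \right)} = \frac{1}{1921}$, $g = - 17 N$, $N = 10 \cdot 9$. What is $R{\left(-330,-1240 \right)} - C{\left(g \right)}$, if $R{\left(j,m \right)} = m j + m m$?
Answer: $\frac{3739802799}{1921} \approx 1.9468 \cdot 10^{6}$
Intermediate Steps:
$R{\left(j,m \right)} = m^{2} + j m$ ($R{\left(j,m \right)} = j m + m^{2} = m^{2} + j m$)
$N = 90$
$g = -1530$ ($g = \left(-17\right) 90 = -1530$)
$C{\left(L \right)} = \frac{1}{1921}$
$R{\left(-330,-1240 \right)} - C{\left(g \right)} = - 1240 \left(-330 - 1240\right) - \frac{1}{1921} = \left(-1240\right) \left(-1570\right) - \frac{1}{1921} = 1946800 - \frac{1}{1921} = \frac{3739802799}{1921}$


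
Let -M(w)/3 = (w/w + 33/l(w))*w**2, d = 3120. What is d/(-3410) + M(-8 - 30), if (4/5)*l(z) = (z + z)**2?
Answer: -7421379/1705 ≈ -4352.7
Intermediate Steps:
l(z) = 5*z**2 (l(z) = 5*(z + z)**2/4 = 5*(2*z)**2/4 = 5*(4*z**2)/4 = 5*z**2)
M(w) = -3*w**2*(1 + 33/(5*w**2)) (M(w) = -3*(w/w + 33/((5*w**2)))*w**2 = -3*(1 + 33*(1/(5*w**2)))*w**2 = -3*(1 + 33/(5*w**2))*w**2 = -3*w**2*(1 + 33/(5*w**2)))
d/(-3410) + M(-8 - 30) = 3120/(-3410) + (-99/5 - 3*(-8 - 30)**2) = 3120*(-1/3410) + (-99/5 - 3*(-38)**2) = -312/341 + (-99/5 - 3*1444) = -312/341 + (-99/5 - 4332) = -312/341 - 21759/5 = -7421379/1705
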